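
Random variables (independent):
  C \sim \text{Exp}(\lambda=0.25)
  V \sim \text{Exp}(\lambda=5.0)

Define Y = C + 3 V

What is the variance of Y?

For independent RVs: Var(aX + bY) = a²Var(X) + b²Var(Y)
Var(C) = 16
Var(V) = 0.04
Var(Y) = 1²*16 + 3²*0.04
= 1*16 + 9*0.04 = 16.36

16.36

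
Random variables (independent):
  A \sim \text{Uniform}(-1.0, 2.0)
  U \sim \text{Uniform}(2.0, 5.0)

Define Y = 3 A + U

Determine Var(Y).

For independent RVs: Var(aX + bY) = a²Var(X) + b²Var(Y)
Var(A) = 0.75
Var(U) = 0.75
Var(Y) = 3²*0.75 + 1²*0.75
= 9*0.75 + 1*0.75 = 7.5

7.5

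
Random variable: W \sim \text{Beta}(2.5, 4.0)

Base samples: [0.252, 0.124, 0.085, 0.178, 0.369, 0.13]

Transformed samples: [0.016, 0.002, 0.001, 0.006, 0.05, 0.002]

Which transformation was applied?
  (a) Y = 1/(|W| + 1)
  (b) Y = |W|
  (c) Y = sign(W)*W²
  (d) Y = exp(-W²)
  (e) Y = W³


Checking option (e) Y = W³:
  W = 0.252 -> Y = 0.016 ✓
  W = 0.124 -> Y = 0.002 ✓
  W = 0.085 -> Y = 0.001 ✓
All samples match this transformation.

(e) W³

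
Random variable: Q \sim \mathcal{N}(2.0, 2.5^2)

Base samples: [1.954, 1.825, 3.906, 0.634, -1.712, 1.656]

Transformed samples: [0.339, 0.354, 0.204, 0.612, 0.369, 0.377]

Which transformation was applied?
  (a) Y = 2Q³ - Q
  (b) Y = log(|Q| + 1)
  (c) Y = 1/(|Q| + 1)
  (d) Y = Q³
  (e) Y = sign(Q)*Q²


Checking option (c) Y = 1/(|Q| + 1):
  Q = 1.954 -> Y = 0.339 ✓
  Q = 1.825 -> Y = 0.354 ✓
  Q = 3.906 -> Y = 0.204 ✓
All samples match this transformation.

(c) 1/(|Q| + 1)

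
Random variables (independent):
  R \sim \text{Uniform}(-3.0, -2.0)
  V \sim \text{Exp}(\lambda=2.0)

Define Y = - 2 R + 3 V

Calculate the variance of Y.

For independent RVs: Var(aX + bY) = a²Var(X) + b²Var(Y)
Var(R) = 0.083333333
Var(V) = 0.25
Var(Y) = (-2)²*0.083333333 + 3²*0.25
= 4*0.083333333 + 9*0.25 = 2.5833333

2.5833333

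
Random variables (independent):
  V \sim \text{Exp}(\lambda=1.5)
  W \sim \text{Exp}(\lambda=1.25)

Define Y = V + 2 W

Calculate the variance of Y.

For independent RVs: Var(aX + bY) = a²Var(X) + b²Var(Y)
Var(V) = 0.44444444
Var(W) = 0.64
Var(Y) = 1²*0.44444444 + 2²*0.64
= 1*0.44444444 + 4*0.64 = 3.0044444

3.0044444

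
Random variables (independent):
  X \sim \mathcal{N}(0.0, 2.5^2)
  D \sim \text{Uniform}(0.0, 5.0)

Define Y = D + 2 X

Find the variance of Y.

For independent RVs: Var(aX + bY) = a²Var(X) + b²Var(Y)
Var(X) = 6.25
Var(D) = 2.0833333
Var(Y) = 2²*6.25 + 1²*2.0833333
= 4*6.25 + 1*2.0833333 = 27.083333

27.083333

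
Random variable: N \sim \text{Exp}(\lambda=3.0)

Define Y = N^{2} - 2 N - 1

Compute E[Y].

E[Y] = 1*E[N²] - 2*E[N] - 1
E[N] = 0.33333333
E[N²] = Var(N) + (E[N])² = 0.11111111 + 0.11111111 = 0.22222222
E[Y] = 1*0.22222222 - 2*0.33333333 - 1 = -1.4444444

-1.4444444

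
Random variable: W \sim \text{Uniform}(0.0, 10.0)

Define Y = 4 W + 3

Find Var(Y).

For Y = aW + b: Var(Y) = a² * Var(W)
Var(W) = (10 - 0)^2/12 = 8.3333333
Var(Y) = 4² * 8.3333333 = 16 * 8.3333333 = 133.33333

133.33333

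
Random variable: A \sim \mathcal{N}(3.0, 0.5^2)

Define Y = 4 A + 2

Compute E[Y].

For Y = 4A + 2:
E[Y] = 4 * E[A] + 2
E[A] = 3.0 = 3
E[Y] = 4 * 3 + 2 = 14

14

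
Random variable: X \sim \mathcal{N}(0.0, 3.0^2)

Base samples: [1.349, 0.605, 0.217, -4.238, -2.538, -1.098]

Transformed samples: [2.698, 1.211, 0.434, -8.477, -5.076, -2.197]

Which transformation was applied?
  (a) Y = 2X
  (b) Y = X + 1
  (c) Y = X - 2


Checking option (a) Y = 2X:
  X = 1.349 -> Y = 2.698 ✓
  X = 0.605 -> Y = 1.211 ✓
  X = 0.217 -> Y = 0.434 ✓
All samples match this transformation.

(a) 2X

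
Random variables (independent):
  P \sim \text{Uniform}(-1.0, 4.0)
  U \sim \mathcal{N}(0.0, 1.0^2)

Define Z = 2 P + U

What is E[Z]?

E[Z] = 2*E[P] + 1*E[U]
E[P] = 1.5
E[U] = 0
E[Z] = 2*1.5 + 1*0 = 3

3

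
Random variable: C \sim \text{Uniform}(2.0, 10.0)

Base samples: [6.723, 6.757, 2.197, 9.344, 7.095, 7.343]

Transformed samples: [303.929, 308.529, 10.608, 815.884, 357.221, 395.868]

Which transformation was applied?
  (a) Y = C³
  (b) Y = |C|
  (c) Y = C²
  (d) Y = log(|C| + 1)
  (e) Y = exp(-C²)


Checking option (a) Y = C³:
  C = 6.723 -> Y = 303.929 ✓
  C = 6.757 -> Y = 308.529 ✓
  C = 2.197 -> Y = 10.608 ✓
All samples match this transformation.

(a) C³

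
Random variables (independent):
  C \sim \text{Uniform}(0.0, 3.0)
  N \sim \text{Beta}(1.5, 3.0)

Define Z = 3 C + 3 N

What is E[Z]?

E[Z] = 3*E[C] + 3*E[N]
E[C] = 1.5
E[N] = 0.33333333
E[Z] = 3*1.5 + 3*0.33333333 = 5.5

5.5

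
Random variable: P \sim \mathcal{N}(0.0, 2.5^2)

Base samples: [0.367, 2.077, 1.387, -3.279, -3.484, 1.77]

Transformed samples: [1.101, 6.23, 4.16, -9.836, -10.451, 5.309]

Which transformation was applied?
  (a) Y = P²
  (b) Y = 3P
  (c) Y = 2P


Checking option (b) Y = 3P:
  P = 0.367 -> Y = 1.101 ✓
  P = 2.077 -> Y = 6.23 ✓
  P = 1.387 -> Y = 4.16 ✓
All samples match this transformation.

(b) 3P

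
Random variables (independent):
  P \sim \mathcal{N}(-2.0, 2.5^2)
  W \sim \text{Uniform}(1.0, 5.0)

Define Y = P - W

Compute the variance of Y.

For independent RVs: Var(aX + bY) = a²Var(X) + b²Var(Y)
Var(P) = 6.25
Var(W) = 1.3333333
Var(Y) = 1²*6.25 + (-1)²*1.3333333
= 1*6.25 + 1*1.3333333 = 7.5833333

7.5833333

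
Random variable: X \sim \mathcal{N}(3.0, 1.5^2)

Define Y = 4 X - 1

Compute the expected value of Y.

For Y = 4X - 1:
E[Y] = 4 * E[X] - 1
E[X] = 3.0 = 3
E[Y] = 4 * 3 - 1 = 11

11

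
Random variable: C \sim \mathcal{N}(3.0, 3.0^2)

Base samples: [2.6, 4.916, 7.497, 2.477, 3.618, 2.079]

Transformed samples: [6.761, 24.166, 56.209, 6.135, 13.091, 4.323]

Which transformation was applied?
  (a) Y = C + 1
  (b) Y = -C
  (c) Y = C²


Checking option (c) Y = C²:
  C = 2.6 -> Y = 6.761 ✓
  C = 4.916 -> Y = 24.166 ✓
  C = 7.497 -> Y = 56.209 ✓
All samples match this transformation.

(c) C²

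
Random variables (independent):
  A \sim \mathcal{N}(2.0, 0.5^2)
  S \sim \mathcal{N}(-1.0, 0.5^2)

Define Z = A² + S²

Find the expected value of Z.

E[Z] = E[A²] + E[S²]
E[A²] = Var(A) + E[A]² = 0.25 + 4 = 4.25
E[S²] = Var(S) + E[S]² = 0.25 + 1 = 1.25
E[Z] = 4.25 + 1.25 = 5.5

5.5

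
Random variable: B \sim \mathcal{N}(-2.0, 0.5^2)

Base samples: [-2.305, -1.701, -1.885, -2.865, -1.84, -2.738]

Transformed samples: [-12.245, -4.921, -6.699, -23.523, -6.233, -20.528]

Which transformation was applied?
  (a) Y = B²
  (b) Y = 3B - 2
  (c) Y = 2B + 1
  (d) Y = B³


Checking option (d) Y = B³:
  B = -2.305 -> Y = -12.245 ✓
  B = -1.701 -> Y = -4.921 ✓
  B = -1.885 -> Y = -6.699 ✓
All samples match this transformation.

(d) B³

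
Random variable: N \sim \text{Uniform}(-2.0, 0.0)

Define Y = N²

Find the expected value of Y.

Using E[X²] = Var(X) + (E[X])²:
E[N] = -1
Var(N) = (0 + 2)^2/12 = 0.33333333
E[N²] = 0.33333333 + (-1)² = 0.33333333 + 1 = 1.3333333

1.3333333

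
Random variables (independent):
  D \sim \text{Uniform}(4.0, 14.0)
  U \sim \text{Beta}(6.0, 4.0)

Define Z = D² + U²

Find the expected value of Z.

E[Z] = E[D²] + E[U²]
E[D²] = Var(D) + E[D]² = 8.3333333 + 81 = 89.333333
E[U²] = Var(U) + E[U]² = 0.021818182 + 0.36 = 0.38181818
E[Z] = 89.333333 + 0.38181818 = 89.715152

89.715152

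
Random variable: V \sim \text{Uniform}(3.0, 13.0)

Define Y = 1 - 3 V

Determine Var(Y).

For Y = aV + b: Var(Y) = a² * Var(V)
Var(V) = (13 - 3)^2/12 = 8.3333333
Var(Y) = (-3)² * 8.3333333 = 9 * 8.3333333 = 75

75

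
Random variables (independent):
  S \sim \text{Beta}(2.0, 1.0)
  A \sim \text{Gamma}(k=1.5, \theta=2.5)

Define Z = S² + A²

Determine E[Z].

E[Z] = E[S²] + E[A²]
E[S²] = Var(S) + E[S]² = 0.055555556 + 0.44444444 = 0.5
E[A²] = Var(A) + E[A]² = 9.375 + 14.0625 = 23.4375
E[Z] = 0.5 + 23.4375 = 23.9375

23.9375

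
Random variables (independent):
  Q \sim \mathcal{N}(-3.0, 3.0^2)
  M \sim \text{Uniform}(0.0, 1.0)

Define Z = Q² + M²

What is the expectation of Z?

E[Z] = E[Q²] + E[M²]
E[Q²] = Var(Q) + E[Q]² = 9 + 9 = 18
E[M²] = Var(M) + E[M]² = 0.083333333 + 0.25 = 0.33333333
E[Z] = 18 + 0.33333333 = 18.333333

18.333333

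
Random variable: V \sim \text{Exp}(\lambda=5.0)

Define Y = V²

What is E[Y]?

E[V²] = Var(V) + (E[V])² = 0.04 + 0.04 = 0.08

0.08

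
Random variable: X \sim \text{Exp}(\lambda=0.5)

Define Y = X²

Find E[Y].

Using E[X²] = Var(X) + (E[X])²:
E[X] = 2
Var(X) = 1/0.5^2 = 4
E[X²] = 4 + 2² = 4 + 4 = 8

8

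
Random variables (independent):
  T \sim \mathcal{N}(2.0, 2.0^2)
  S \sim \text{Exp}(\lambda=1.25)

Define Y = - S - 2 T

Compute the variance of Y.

For independent RVs: Var(aX + bY) = a²Var(X) + b²Var(Y)
Var(T) = 4
Var(S) = 0.64
Var(Y) = (-2)²*4 + (-1)²*0.64
= 4*4 + 1*0.64 = 16.64

16.64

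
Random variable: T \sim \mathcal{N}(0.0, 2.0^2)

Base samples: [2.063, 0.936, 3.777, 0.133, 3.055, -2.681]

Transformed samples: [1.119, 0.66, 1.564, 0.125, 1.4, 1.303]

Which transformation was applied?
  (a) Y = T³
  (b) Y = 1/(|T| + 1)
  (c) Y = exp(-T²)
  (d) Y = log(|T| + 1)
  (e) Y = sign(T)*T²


Checking option (d) Y = log(|T| + 1):
  T = 2.063 -> Y = 1.119 ✓
  T = 0.936 -> Y = 0.66 ✓
  T = 3.777 -> Y = 1.564 ✓
All samples match this transformation.

(d) log(|T| + 1)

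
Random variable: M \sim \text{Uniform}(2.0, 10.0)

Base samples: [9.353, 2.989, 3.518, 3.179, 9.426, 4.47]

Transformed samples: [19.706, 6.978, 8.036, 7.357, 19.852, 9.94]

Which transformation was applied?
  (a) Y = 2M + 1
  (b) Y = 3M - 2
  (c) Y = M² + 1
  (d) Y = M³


Checking option (a) Y = 2M + 1:
  M = 9.353 -> Y = 19.706 ✓
  M = 2.989 -> Y = 6.978 ✓
  M = 3.518 -> Y = 8.036 ✓
All samples match this transformation.

(a) 2M + 1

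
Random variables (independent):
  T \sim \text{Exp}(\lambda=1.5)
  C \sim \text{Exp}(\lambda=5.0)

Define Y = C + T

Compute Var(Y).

For independent RVs: Var(aX + bY) = a²Var(X) + b²Var(Y)
Var(T) = 0.44444444
Var(C) = 0.04
Var(Y) = 1²*0.44444444 + 1²*0.04
= 1*0.44444444 + 1*0.04 = 0.48444444

0.48444444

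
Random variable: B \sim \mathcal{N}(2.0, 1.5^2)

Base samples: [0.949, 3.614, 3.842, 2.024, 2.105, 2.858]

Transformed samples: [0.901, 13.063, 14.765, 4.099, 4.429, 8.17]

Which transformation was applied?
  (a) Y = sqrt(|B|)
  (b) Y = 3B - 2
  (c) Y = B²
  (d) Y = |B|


Checking option (c) Y = B²:
  B = 0.949 -> Y = 0.901 ✓
  B = 3.614 -> Y = 13.063 ✓
  B = 3.842 -> Y = 14.765 ✓
All samples match this transformation.

(c) B²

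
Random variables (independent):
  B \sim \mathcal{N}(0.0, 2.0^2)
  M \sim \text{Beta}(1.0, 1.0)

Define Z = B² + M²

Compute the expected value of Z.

E[Z] = E[B²] + E[M²]
E[B²] = Var(B) + E[B]² = 4 + 0 = 4
E[M²] = Var(M) + E[M]² = 0.083333333 + 0.25 = 0.33333333
E[Z] = 4 + 0.33333333 = 4.3333333

4.3333333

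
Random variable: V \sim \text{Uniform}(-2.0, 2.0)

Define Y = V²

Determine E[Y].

Using E[X²] = Var(X) + (E[X])²:
E[V] = 0
Var(V) = (2 + 2)^2/12 = 1.3333333
E[V²] = 1.3333333 + 0² = 1.3333333 + 0 = 1.3333333

1.3333333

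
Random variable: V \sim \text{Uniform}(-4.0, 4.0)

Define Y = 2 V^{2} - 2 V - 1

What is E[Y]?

E[Y] = 2*E[V²] - 2*E[V] - 1
E[V] = 0
E[V²] = Var(V) + (E[V])² = 5.3333333 + 0 = 5.3333333
E[Y] = 2*5.3333333 - 2*0 - 1 = 9.6666667

9.6666667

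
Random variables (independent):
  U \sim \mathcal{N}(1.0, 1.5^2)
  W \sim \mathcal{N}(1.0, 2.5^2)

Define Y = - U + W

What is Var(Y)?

For independent RVs: Var(aX + bY) = a²Var(X) + b²Var(Y)
Var(U) = 2.25
Var(W) = 6.25
Var(Y) = (-1)²*2.25 + 1²*6.25
= 1*2.25 + 1*6.25 = 8.5

8.5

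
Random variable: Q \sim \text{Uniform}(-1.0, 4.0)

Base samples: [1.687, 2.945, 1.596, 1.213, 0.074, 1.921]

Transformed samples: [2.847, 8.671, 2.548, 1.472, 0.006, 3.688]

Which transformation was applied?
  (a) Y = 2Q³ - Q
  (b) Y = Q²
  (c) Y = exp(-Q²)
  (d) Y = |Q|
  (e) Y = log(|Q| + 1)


Checking option (b) Y = Q²:
  Q = 1.687 -> Y = 2.847 ✓
  Q = 2.945 -> Y = 8.671 ✓
  Q = 1.596 -> Y = 2.548 ✓
All samples match this transformation.

(b) Q²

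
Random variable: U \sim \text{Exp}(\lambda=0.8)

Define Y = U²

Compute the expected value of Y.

E[U²] = Var(U) + (E[U])² = 1.5625 + 1.5625 = 3.125

3.125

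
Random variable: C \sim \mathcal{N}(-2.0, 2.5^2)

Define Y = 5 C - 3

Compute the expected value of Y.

For Y = 5C - 3:
E[Y] = 5 * E[C] - 3
E[C] = -2.0 = -2
E[Y] = 5 * (-2) - 3 = -13

-13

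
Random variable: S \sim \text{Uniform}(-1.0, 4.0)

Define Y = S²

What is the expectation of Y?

Using E[X²] = Var(X) + (E[X])²:
E[S] = 1.5
Var(S) = (4 + 1)^2/12 = 2.0833333
E[S²] = 2.0833333 + 1.5² = 2.0833333 + 2.25 = 4.3333333

4.3333333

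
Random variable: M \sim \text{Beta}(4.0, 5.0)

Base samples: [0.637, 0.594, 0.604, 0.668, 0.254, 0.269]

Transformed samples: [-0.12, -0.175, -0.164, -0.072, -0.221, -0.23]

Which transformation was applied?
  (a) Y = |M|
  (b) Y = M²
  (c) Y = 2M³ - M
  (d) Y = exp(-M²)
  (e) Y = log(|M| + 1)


Checking option (c) Y = 2M³ - M:
  M = 0.637 -> Y = -0.12 ✓
  M = 0.594 -> Y = -0.175 ✓
  M = 0.604 -> Y = -0.164 ✓
All samples match this transformation.

(c) 2M³ - M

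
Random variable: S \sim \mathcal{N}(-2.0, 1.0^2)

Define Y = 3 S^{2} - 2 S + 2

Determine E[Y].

E[Y] = 3*E[S²] - 2*E[S] + 2
E[S] = -2
E[S²] = Var(S) + (E[S])² = 1 + 4 = 5
E[Y] = 3*5 - 2*(-2) + 2 = 21

21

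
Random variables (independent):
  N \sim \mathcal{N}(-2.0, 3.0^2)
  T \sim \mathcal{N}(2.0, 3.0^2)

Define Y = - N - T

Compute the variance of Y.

For independent RVs: Var(aX + bY) = a²Var(X) + b²Var(Y)
Var(N) = 9
Var(T) = 9
Var(Y) = (-1)²*9 + (-1)²*9
= 1*9 + 1*9 = 18

18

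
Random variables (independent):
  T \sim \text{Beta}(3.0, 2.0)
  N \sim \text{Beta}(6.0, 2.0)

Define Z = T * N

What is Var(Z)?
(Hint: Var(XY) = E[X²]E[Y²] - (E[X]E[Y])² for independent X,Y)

Var(XY) = E[X²]E[Y²] - (E[X]E[Y])²
E[T] = 0.6, Var(T) = 0.04
E[N] = 0.75, Var(N) = 0.020833333
E[T²] = 0.04 + 0.6² = 0.4
E[N²] = 0.020833333 + 0.75² = 0.58333333
Var(Z) = 0.4*0.58333333 - (0.6*0.75)²
= 0.23333333 - 0.2025 = 0.030833333

0.030833333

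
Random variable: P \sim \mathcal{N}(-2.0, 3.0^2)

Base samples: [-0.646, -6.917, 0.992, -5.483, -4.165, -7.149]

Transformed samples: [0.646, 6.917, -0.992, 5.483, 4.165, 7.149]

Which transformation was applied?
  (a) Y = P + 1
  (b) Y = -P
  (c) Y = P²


Checking option (b) Y = -P:
  P = -0.646 -> Y = 0.646 ✓
  P = -6.917 -> Y = 6.917 ✓
  P = 0.992 -> Y = -0.992 ✓
All samples match this transformation.

(b) -P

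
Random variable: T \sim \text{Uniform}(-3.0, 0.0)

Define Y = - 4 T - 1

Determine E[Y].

For Y = -4T - 1:
E[Y] = -4 * E[T] - 1
E[T] = (-3 + 0)/2 = -1.5
E[Y] = -4 * (-1.5) - 1 = 5

5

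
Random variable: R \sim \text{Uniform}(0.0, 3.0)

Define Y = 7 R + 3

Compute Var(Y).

For Y = aR + b: Var(Y) = a² * Var(R)
Var(R) = (3 - 0)^2/12 = 0.75
Var(Y) = 7² * 0.75 = 49 * 0.75 = 36.75

36.75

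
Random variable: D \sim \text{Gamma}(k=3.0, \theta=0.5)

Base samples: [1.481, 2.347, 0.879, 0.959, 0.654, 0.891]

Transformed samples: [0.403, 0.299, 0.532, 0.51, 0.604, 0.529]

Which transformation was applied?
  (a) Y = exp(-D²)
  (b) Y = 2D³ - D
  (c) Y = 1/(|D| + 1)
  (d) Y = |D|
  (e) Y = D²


Checking option (c) Y = 1/(|D| + 1):
  D = 1.481 -> Y = 0.403 ✓
  D = 2.347 -> Y = 0.299 ✓
  D = 0.879 -> Y = 0.532 ✓
All samples match this transformation.

(c) 1/(|D| + 1)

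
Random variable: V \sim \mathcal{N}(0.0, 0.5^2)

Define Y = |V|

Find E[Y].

For X ~ N(0, 0.5²), E[|X|] = sigma * sqrt(2/pi)
= 0.5 * sqrt(2/pi) = 0.39894228

0.39894228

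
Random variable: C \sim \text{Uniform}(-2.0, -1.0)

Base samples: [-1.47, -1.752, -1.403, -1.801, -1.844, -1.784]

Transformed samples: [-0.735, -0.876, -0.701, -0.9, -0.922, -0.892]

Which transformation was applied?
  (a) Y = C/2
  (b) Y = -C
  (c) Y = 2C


Checking option (a) Y = C/2:
  C = -1.47 -> Y = -0.735 ✓
  C = -1.752 -> Y = -0.876 ✓
  C = -1.403 -> Y = -0.701 ✓
All samples match this transformation.

(a) C/2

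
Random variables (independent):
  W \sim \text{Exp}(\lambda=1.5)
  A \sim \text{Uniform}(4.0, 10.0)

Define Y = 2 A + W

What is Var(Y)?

For independent RVs: Var(aX + bY) = a²Var(X) + b²Var(Y)
Var(W) = 0.44444444
Var(A) = 3
Var(Y) = 1²*0.44444444 + 2²*3
= 1*0.44444444 + 4*3 = 12.444444

12.444444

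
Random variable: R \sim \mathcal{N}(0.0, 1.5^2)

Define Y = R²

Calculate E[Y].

Using E[X²] = Var(X) + (E[X])²:
E[R] = 0
Var(R) = 1.5^2 = 2.25
E[R²] = 2.25 + 0² = 2.25 + 0 = 2.25

2.25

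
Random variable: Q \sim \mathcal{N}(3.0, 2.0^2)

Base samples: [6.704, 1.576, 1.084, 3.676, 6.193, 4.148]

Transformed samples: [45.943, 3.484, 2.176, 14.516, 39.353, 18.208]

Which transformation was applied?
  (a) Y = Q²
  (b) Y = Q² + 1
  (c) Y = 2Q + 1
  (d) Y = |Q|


Checking option (b) Y = Q² + 1:
  Q = 6.704 -> Y = 45.943 ✓
  Q = 1.576 -> Y = 3.484 ✓
  Q = 1.084 -> Y = 2.176 ✓
All samples match this transformation.

(b) Q² + 1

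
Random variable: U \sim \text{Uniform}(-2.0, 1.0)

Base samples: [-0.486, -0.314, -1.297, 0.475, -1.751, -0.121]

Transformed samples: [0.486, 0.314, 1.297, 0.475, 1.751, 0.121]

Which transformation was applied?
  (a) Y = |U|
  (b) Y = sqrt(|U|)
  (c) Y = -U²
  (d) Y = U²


Checking option (a) Y = |U|:
  U = -0.486 -> Y = 0.486 ✓
  U = -0.314 -> Y = 0.314 ✓
  U = -1.297 -> Y = 1.297 ✓
All samples match this transformation.

(a) |U|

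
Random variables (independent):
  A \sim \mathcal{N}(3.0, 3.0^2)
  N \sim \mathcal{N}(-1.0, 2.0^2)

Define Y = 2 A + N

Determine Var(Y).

For independent RVs: Var(aX + bY) = a²Var(X) + b²Var(Y)
Var(A) = 9
Var(N) = 4
Var(Y) = 2²*9 + 1²*4
= 4*9 + 1*4 = 40

40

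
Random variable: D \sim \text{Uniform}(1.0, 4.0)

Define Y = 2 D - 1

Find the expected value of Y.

For Y = 2D - 1:
E[Y] = 2 * E[D] - 1
E[D] = (1 + 4)/2 = 2.5
E[Y] = 2 * 2.5 - 1 = 4

4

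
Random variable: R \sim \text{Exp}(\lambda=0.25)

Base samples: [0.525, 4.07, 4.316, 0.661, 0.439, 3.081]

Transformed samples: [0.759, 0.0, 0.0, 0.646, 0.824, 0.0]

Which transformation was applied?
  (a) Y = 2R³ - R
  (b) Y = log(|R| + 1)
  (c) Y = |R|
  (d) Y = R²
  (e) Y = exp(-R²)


Checking option (e) Y = exp(-R²):
  R = 0.525 -> Y = 0.759 ✓
  R = 4.07 -> Y = 0.0 ✓
  R = 4.316 -> Y = 0.0 ✓
All samples match this transformation.

(e) exp(-R²)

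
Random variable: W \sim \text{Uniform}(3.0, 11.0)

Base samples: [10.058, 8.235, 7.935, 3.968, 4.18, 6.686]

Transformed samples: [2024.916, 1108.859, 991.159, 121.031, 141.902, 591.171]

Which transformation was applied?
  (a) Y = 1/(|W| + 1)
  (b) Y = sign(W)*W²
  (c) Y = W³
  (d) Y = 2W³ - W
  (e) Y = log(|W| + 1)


Checking option (d) Y = 2W³ - W:
  W = 10.058 -> Y = 2024.916 ✓
  W = 8.235 -> Y = 1108.859 ✓
  W = 7.935 -> Y = 991.159 ✓
All samples match this transformation.

(d) 2W³ - W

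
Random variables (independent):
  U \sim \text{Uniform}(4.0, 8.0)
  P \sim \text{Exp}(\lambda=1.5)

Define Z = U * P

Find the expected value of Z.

For independent RVs: E[XY] = E[X]*E[Y]
E[U] = 6
E[P] = 0.66666667
E[Z] = 6 * 0.66666667 = 4

4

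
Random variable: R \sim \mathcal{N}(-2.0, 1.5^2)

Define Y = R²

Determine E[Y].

E[R²] = Var(R) + (E[R])² = 2.25 + 4 = 6.25

6.25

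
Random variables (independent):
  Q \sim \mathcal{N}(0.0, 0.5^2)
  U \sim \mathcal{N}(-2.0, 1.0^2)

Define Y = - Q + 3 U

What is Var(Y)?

For independent RVs: Var(aX + bY) = a²Var(X) + b²Var(Y)
Var(Q) = 0.25
Var(U) = 1
Var(Y) = (-1)²*0.25 + 3²*1
= 1*0.25 + 9*1 = 9.25

9.25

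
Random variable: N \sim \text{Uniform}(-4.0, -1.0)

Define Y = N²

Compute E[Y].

Using E[X²] = Var(X) + (E[X])²:
E[N] = -2.5
Var(N) = (-1 + 4)^2/12 = 0.75
E[N²] = 0.75 + (-2.5)² = 0.75 + 6.25 = 7

7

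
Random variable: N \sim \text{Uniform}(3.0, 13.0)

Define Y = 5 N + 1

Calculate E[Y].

For Y = 5N + 1:
E[Y] = 5 * E[N] + 1
E[N] = (3 + 13)/2 = 8
E[Y] = 5 * 8 + 1 = 41

41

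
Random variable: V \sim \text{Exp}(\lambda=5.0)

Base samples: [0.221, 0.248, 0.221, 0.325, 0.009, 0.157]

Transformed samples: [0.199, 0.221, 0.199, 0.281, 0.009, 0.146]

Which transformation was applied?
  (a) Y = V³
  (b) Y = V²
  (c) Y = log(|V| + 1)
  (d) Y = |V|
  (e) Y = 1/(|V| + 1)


Checking option (c) Y = log(|V| + 1):
  V = 0.221 -> Y = 0.199 ✓
  V = 0.248 -> Y = 0.221 ✓
  V = 0.221 -> Y = 0.199 ✓
All samples match this transformation.

(c) log(|V| + 1)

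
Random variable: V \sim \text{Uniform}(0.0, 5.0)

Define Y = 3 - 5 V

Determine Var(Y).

For Y = aV + b: Var(Y) = a² * Var(V)
Var(V) = (5 - 0)^2/12 = 2.0833333
Var(Y) = (-5)² * 2.0833333 = 25 * 2.0833333 = 52.083333

52.083333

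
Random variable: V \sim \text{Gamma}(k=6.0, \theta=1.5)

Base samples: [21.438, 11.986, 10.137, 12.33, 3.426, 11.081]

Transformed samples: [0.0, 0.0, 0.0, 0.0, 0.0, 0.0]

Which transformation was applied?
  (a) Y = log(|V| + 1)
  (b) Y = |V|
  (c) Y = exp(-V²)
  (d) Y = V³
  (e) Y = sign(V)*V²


Checking option (c) Y = exp(-V²):
  V = 21.438 -> Y = 0.0 ✓
  V = 11.986 -> Y = 0.0 ✓
  V = 10.137 -> Y = 0.0 ✓
All samples match this transformation.

(c) exp(-V²)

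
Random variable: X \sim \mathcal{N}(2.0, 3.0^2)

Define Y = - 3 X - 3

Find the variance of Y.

For Y = aX + b: Var(Y) = a² * Var(X)
Var(X) = 3.0^2 = 9
Var(Y) = (-3)² * 9 = 9 * 9 = 81

81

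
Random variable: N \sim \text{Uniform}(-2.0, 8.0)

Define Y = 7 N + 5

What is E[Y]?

For Y = 7N + 5:
E[Y] = 7 * E[N] + 5
E[N] = (-2 + 8)/2 = 3
E[Y] = 7 * 3 + 5 = 26

26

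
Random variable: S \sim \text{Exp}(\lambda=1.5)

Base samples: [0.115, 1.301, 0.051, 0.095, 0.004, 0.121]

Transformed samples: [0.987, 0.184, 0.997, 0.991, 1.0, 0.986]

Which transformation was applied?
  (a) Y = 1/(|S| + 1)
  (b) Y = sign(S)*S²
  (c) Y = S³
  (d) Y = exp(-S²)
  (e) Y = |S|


Checking option (d) Y = exp(-S²):
  S = 0.115 -> Y = 0.987 ✓
  S = 1.301 -> Y = 0.184 ✓
  S = 0.051 -> Y = 0.997 ✓
All samples match this transformation.

(d) exp(-S²)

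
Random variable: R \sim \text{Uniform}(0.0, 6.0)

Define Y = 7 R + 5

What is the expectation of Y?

For Y = 7R + 5:
E[Y] = 7 * E[R] + 5
E[R] = (0 + 6)/2 = 3
E[Y] = 7 * 3 + 5 = 26

26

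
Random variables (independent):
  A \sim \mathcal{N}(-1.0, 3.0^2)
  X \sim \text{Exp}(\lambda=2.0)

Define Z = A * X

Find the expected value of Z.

For independent RVs: E[XY] = E[X]*E[Y]
E[A] = -1
E[X] = 0.5
E[Z] = -1 * 0.5 = -0.5

-0.5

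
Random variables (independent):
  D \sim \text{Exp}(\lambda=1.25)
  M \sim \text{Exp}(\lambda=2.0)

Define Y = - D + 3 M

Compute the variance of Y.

For independent RVs: Var(aX + bY) = a²Var(X) + b²Var(Y)
Var(D) = 0.64
Var(M) = 0.25
Var(Y) = (-1)²*0.64 + 3²*0.25
= 1*0.64 + 9*0.25 = 2.89

2.89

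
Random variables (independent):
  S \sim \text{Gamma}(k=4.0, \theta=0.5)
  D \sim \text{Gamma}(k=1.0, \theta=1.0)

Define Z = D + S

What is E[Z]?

E[Z] = 1*E[S] + 1*E[D]
E[S] = 2
E[D] = 1
E[Z] = 1*2 + 1*1 = 3

3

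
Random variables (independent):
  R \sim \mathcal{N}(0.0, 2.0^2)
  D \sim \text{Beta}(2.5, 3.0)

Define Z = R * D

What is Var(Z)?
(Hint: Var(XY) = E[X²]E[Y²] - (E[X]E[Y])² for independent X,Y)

Var(XY) = E[X²]E[Y²] - (E[X]E[Y])²
E[R] = 0, Var(R) = 4
E[D] = 0.45454545, Var(D) = 0.038143675
E[R²] = 4 + 0² = 4
E[D²] = 0.038143675 + 0.45454545² = 0.24475524
Var(Z) = 4*0.24475524 - (0*0.45454545)²
= 0.97902098 - 0 = 0.97902098

0.97902098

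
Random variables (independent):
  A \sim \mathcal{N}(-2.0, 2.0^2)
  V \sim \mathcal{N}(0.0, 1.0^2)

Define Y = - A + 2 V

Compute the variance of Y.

For independent RVs: Var(aX + bY) = a²Var(X) + b²Var(Y)
Var(A) = 4
Var(V) = 1
Var(Y) = (-1)²*4 + 2²*1
= 1*4 + 4*1 = 8

8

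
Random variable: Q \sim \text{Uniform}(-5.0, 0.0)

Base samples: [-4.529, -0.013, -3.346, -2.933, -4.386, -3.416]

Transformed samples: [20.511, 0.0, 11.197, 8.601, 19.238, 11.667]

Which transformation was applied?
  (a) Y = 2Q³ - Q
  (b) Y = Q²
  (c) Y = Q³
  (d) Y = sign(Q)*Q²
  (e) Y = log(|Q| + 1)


Checking option (b) Y = Q²:
  Q = -4.529 -> Y = 20.511 ✓
  Q = -0.013 -> Y = 0.0 ✓
  Q = -3.346 -> Y = 11.197 ✓
All samples match this transformation.

(b) Q²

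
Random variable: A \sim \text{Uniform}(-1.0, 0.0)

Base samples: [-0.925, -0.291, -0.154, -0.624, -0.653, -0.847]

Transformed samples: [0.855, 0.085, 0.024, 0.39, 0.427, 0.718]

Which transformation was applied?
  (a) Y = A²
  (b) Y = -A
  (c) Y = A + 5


Checking option (a) Y = A²:
  A = -0.925 -> Y = 0.855 ✓
  A = -0.291 -> Y = 0.085 ✓
  A = -0.154 -> Y = 0.024 ✓
All samples match this transformation.

(a) A²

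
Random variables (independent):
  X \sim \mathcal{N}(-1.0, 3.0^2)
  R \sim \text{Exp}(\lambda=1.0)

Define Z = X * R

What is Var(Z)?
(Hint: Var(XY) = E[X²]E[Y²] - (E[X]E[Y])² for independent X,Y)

Var(XY) = E[X²]E[Y²] - (E[X]E[Y])²
E[X] = -1, Var(X) = 9
E[R] = 1, Var(R) = 1
E[X²] = 9 + (-1)² = 10
E[R²] = 1 + 1² = 2
Var(Z) = 10*2 - (-1*1)²
= 20 - 1 = 19

19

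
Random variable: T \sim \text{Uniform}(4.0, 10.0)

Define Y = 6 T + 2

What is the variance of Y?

For Y = aT + b: Var(Y) = a² * Var(T)
Var(T) = (10 - 4)^2/12 = 3
Var(Y) = 6² * 3 = 36 * 3 = 108

108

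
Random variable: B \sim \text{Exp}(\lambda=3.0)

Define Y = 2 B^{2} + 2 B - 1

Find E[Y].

E[Y] = 2*E[B²] + 2*E[B] - 1
E[B] = 0.33333333
E[B²] = Var(B) + (E[B])² = 0.11111111 + 0.11111111 = 0.22222222
E[Y] = 2*0.22222222 + 2*0.33333333 - 1 = 0.11111111

0.11111111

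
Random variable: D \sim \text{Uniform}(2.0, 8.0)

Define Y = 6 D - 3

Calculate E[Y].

For Y = 6D - 3:
E[Y] = 6 * E[D] - 3
E[D] = (2 + 8)/2 = 5
E[Y] = 6 * 5 - 3 = 27

27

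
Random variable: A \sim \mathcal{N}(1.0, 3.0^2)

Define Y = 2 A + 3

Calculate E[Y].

For Y = 2A + 3:
E[Y] = 2 * E[A] + 3
E[A] = 1.0 = 1
E[Y] = 2 * 1 + 3 = 5

5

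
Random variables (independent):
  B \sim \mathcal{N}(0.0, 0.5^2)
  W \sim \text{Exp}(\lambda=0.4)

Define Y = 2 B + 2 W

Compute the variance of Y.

For independent RVs: Var(aX + bY) = a²Var(X) + b²Var(Y)
Var(B) = 0.25
Var(W) = 6.25
Var(Y) = 2²*0.25 + 2²*6.25
= 4*0.25 + 4*6.25 = 26

26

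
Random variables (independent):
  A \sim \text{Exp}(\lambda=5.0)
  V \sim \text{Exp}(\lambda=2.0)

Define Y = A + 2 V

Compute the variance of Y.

For independent RVs: Var(aX + bY) = a²Var(X) + b²Var(Y)
Var(A) = 0.04
Var(V) = 0.25
Var(Y) = 1²*0.04 + 2²*0.25
= 1*0.04 + 4*0.25 = 1.04

1.04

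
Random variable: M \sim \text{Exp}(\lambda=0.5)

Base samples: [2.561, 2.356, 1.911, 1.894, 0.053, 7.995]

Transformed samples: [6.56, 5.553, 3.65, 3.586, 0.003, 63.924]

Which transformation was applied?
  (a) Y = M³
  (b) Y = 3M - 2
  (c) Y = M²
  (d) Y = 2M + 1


Checking option (c) Y = M²:
  M = 2.561 -> Y = 6.56 ✓
  M = 2.356 -> Y = 5.553 ✓
  M = 1.911 -> Y = 3.65 ✓
All samples match this transformation.

(c) M²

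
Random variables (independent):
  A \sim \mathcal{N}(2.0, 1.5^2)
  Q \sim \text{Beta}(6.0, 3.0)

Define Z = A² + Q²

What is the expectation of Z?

E[Z] = E[A²] + E[Q²]
E[A²] = Var(A) + E[A]² = 2.25 + 4 = 6.25
E[Q²] = Var(Q) + E[Q]² = 0.022222222 + 0.44444444 = 0.46666667
E[Z] = 6.25 + 0.46666667 = 6.7166667

6.7166667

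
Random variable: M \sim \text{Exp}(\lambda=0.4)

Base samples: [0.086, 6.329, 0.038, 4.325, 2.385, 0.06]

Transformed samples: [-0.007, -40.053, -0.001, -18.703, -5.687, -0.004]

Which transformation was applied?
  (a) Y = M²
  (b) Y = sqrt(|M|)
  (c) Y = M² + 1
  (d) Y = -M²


Checking option (d) Y = -M²:
  M = 0.086 -> Y = -0.007 ✓
  M = 6.329 -> Y = -40.053 ✓
  M = 0.038 -> Y = -0.001 ✓
All samples match this transformation.

(d) -M²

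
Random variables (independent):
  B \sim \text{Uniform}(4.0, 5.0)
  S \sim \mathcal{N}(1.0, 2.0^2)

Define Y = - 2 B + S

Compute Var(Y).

For independent RVs: Var(aX + bY) = a²Var(X) + b²Var(Y)
Var(B) = 0.083333333
Var(S) = 4
Var(Y) = (-2)²*0.083333333 + 1²*4
= 4*0.083333333 + 1*4 = 4.3333333

4.3333333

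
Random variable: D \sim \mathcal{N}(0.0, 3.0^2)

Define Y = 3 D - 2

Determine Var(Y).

For Y = aD + b: Var(Y) = a² * Var(D)
Var(D) = 3.0^2 = 9
Var(Y) = 3² * 9 = 9 * 9 = 81

81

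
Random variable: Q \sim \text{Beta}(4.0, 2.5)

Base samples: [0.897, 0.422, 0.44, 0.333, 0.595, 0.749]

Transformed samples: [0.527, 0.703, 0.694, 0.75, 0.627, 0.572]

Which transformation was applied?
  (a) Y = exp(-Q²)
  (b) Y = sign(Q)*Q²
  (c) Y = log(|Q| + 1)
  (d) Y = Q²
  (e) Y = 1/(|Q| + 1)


Checking option (e) Y = 1/(|Q| + 1):
  Q = 0.897 -> Y = 0.527 ✓
  Q = 0.422 -> Y = 0.703 ✓
  Q = 0.44 -> Y = 0.694 ✓
All samples match this transformation.

(e) 1/(|Q| + 1)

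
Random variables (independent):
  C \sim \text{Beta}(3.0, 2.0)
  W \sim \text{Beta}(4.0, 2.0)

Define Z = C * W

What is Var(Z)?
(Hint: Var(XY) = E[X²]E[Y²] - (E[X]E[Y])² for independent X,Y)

Var(XY) = E[X²]E[Y²] - (E[X]E[Y])²
E[C] = 0.6, Var(C) = 0.04
E[W] = 0.66666667, Var(W) = 0.031746032
E[C²] = 0.04 + 0.6² = 0.4
E[W²] = 0.031746032 + 0.66666667² = 0.47619048
Var(Z) = 0.4*0.47619048 - (0.6*0.66666667)²
= 0.19047619 - 0.16 = 0.03047619

0.03047619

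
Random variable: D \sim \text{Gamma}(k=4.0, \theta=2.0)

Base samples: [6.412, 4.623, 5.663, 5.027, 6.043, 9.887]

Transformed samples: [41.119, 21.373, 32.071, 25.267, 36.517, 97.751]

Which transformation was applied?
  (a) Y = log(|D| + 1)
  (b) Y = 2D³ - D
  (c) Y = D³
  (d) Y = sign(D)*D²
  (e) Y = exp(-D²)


Checking option (d) Y = sign(D)*D²:
  D = 6.412 -> Y = 41.119 ✓
  D = 4.623 -> Y = 21.373 ✓
  D = 5.663 -> Y = 32.071 ✓
All samples match this transformation.

(d) sign(D)*D²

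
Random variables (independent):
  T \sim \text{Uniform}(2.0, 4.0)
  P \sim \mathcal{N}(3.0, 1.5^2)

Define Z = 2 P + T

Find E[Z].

E[Z] = 1*E[T] + 2*E[P]
E[T] = 3
E[P] = 3
E[Z] = 1*3 + 2*3 = 9

9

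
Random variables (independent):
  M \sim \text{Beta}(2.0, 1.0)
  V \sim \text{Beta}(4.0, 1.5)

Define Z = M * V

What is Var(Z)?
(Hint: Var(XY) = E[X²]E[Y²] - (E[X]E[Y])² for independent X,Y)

Var(XY) = E[X²]E[Y²] - (E[X]E[Y])²
E[M] = 0.66666667, Var(M) = 0.055555556
E[V] = 0.72727273, Var(V) = 0.03051494
E[M²] = 0.055555556 + 0.66666667² = 0.5
E[V²] = 0.03051494 + 0.72727273² = 0.55944056
Var(Z) = 0.5*0.55944056 - (0.66666667*0.72727273)²
= 0.27972028 - 0.23507805 = 0.044642226

0.044642226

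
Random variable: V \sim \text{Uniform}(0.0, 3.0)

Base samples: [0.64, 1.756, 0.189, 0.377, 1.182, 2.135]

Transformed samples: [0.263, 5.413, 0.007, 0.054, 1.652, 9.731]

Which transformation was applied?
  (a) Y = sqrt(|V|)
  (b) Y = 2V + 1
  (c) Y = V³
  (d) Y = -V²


Checking option (c) Y = V³:
  V = 0.64 -> Y = 0.263 ✓
  V = 1.756 -> Y = 5.413 ✓
  V = 0.189 -> Y = 0.007 ✓
All samples match this transformation.

(c) V³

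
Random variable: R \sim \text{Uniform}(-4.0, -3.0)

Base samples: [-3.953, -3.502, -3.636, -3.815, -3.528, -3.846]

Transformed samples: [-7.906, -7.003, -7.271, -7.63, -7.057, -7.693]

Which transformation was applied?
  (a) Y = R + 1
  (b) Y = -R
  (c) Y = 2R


Checking option (c) Y = 2R:
  R = -3.953 -> Y = -7.906 ✓
  R = -3.502 -> Y = -7.003 ✓
  R = -3.636 -> Y = -7.271 ✓
All samples match this transformation.

(c) 2R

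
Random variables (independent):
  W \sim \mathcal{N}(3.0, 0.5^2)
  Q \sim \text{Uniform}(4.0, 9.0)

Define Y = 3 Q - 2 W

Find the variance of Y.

For independent RVs: Var(aX + bY) = a²Var(X) + b²Var(Y)
Var(W) = 0.25
Var(Q) = 2.0833333
Var(Y) = (-2)²*0.25 + 3²*2.0833333
= 4*0.25 + 9*2.0833333 = 19.75

19.75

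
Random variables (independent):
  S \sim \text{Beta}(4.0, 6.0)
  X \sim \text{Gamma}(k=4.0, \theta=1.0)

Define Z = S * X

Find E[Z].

For independent RVs: E[XY] = E[X]*E[Y]
E[S] = 0.4
E[X] = 4
E[Z] = 0.4 * 4 = 1.6

1.6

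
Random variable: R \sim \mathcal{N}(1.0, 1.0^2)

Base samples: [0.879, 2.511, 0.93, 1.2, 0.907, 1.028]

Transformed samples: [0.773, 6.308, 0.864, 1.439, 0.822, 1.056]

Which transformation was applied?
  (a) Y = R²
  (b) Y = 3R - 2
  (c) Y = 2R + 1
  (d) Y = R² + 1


Checking option (a) Y = R²:
  R = 0.879 -> Y = 0.773 ✓
  R = 2.511 -> Y = 6.308 ✓
  R = 0.93 -> Y = 0.864 ✓
All samples match this transformation.

(a) R²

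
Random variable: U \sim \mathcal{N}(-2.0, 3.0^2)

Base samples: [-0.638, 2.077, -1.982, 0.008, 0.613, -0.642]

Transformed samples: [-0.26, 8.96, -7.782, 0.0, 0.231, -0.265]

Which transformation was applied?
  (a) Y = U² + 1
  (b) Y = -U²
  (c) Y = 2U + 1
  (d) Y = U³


Checking option (d) Y = U³:
  U = -0.638 -> Y = -0.26 ✓
  U = 2.077 -> Y = 8.96 ✓
  U = -1.982 -> Y = -7.782 ✓
All samples match this transformation.

(d) U³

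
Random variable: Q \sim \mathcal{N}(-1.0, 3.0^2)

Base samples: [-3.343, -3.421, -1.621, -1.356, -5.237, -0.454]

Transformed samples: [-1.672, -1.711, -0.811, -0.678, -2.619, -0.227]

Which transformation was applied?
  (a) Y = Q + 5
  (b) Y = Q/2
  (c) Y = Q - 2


Checking option (b) Y = Q/2:
  Q = -3.343 -> Y = -1.672 ✓
  Q = -3.421 -> Y = -1.711 ✓
  Q = -1.621 -> Y = -0.811 ✓
All samples match this transformation.

(b) Q/2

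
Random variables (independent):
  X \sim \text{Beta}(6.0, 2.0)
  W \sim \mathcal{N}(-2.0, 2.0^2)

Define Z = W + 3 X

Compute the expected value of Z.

E[Z] = 3*E[X] + 1*E[W]
E[X] = 0.75
E[W] = -2
E[Z] = 3*0.75 + 1*(-2) = 0.25

0.25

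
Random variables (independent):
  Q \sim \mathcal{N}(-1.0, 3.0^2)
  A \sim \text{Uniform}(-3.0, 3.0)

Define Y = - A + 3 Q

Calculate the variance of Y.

For independent RVs: Var(aX + bY) = a²Var(X) + b²Var(Y)
Var(Q) = 9
Var(A) = 3
Var(Y) = 3²*9 + (-1)²*3
= 9*9 + 1*3 = 84

84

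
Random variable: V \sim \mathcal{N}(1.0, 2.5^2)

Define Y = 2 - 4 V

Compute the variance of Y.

For Y = aV + b: Var(Y) = a² * Var(V)
Var(V) = 2.5^2 = 6.25
Var(Y) = (-4)² * 6.25 = 16 * 6.25 = 100

100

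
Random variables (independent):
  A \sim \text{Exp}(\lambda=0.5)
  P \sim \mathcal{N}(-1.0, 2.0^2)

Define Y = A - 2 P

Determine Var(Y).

For independent RVs: Var(aX + bY) = a²Var(X) + b²Var(Y)
Var(A) = 4
Var(P) = 4
Var(Y) = 1²*4 + (-2)²*4
= 1*4 + 4*4 = 20

20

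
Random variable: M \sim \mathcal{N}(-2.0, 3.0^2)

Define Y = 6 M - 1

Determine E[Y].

For Y = 6M - 1:
E[Y] = 6 * E[M] - 1
E[M] = -2.0 = -2
E[Y] = 6 * (-2) - 1 = -13

-13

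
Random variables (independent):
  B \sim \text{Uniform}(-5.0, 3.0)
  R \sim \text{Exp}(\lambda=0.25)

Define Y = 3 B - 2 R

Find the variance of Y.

For independent RVs: Var(aX + bY) = a²Var(X) + b²Var(Y)
Var(B) = 5.3333333
Var(R) = 16
Var(Y) = 3²*5.3333333 + (-2)²*16
= 9*5.3333333 + 4*16 = 112

112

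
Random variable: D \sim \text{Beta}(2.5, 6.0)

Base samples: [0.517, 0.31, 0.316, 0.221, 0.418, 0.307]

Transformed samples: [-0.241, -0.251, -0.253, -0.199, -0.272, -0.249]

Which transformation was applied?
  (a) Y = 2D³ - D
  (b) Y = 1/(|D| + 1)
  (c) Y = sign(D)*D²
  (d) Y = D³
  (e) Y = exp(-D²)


Checking option (a) Y = 2D³ - D:
  D = 0.517 -> Y = -0.241 ✓
  D = 0.31 -> Y = -0.251 ✓
  D = 0.316 -> Y = -0.253 ✓
All samples match this transformation.

(a) 2D³ - D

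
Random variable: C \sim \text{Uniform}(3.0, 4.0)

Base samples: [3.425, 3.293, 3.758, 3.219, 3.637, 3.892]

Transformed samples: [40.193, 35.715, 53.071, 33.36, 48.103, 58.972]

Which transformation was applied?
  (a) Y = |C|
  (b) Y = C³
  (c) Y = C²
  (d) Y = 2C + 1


Checking option (b) Y = C³:
  C = 3.425 -> Y = 40.193 ✓
  C = 3.293 -> Y = 35.715 ✓
  C = 3.758 -> Y = 53.071 ✓
All samples match this transformation.

(b) C³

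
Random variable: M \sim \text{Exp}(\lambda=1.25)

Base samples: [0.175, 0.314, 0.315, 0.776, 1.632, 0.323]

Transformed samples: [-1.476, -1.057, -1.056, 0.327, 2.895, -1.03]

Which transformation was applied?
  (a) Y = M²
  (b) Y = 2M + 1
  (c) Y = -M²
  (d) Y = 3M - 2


Checking option (d) Y = 3M - 2:
  M = 0.175 -> Y = -1.476 ✓
  M = 0.314 -> Y = -1.057 ✓
  M = 0.315 -> Y = -1.056 ✓
All samples match this transformation.

(d) 3M - 2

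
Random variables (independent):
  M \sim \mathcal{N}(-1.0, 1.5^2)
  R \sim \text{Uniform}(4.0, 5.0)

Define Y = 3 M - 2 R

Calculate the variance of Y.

For independent RVs: Var(aX + bY) = a²Var(X) + b²Var(Y)
Var(M) = 2.25
Var(R) = 0.083333333
Var(Y) = 3²*2.25 + (-2)²*0.083333333
= 9*2.25 + 4*0.083333333 = 20.583333

20.583333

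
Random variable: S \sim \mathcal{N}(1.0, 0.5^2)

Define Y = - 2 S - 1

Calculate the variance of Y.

For Y = aS + b: Var(Y) = a² * Var(S)
Var(S) = 0.5^2 = 0.25
Var(Y) = (-2)² * 0.25 = 4 * 0.25 = 1

1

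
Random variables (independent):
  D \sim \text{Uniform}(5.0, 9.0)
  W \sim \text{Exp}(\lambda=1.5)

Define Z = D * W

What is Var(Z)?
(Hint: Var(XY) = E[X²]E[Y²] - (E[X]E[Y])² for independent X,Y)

Var(XY) = E[X²]E[Y²] - (E[X]E[Y])²
E[D] = 7, Var(D) = 1.3333333
E[W] = 0.66666667, Var(W) = 0.44444444
E[D²] = 1.3333333 + 7² = 50.333333
E[W²] = 0.44444444 + 0.66666667² = 0.88888889
Var(Z) = 50.333333*0.88888889 - (7*0.66666667)²
= 44.740741 - 21.777778 = 22.962963

22.962963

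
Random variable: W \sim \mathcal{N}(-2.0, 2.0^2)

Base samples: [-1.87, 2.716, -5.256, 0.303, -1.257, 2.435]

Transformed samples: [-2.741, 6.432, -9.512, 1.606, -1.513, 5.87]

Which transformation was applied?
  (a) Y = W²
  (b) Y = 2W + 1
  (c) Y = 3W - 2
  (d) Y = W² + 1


Checking option (b) Y = 2W + 1:
  W = -1.87 -> Y = -2.741 ✓
  W = 2.716 -> Y = 6.432 ✓
  W = -5.256 -> Y = -9.512 ✓
All samples match this transformation.

(b) 2W + 1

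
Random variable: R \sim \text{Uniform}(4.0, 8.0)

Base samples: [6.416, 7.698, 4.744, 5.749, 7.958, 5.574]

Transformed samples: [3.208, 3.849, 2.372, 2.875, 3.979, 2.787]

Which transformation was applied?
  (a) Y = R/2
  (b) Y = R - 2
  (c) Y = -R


Checking option (a) Y = R/2:
  R = 6.416 -> Y = 3.208 ✓
  R = 7.698 -> Y = 3.849 ✓
  R = 4.744 -> Y = 2.372 ✓
All samples match this transformation.

(a) R/2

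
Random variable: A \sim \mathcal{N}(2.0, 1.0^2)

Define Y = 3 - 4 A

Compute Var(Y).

For Y = aA + b: Var(Y) = a² * Var(A)
Var(A) = 1.0^2 = 1
Var(Y) = (-4)² * 1 = 16 * 1 = 16

16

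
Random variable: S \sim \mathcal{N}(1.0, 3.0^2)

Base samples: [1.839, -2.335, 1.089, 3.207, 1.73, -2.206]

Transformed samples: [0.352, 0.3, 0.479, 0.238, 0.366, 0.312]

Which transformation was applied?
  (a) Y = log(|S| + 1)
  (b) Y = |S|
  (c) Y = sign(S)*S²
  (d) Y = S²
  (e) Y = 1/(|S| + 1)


Checking option (e) Y = 1/(|S| + 1):
  S = 1.839 -> Y = 0.352 ✓
  S = -2.335 -> Y = 0.3 ✓
  S = 1.089 -> Y = 0.479 ✓
All samples match this transformation.

(e) 1/(|S| + 1)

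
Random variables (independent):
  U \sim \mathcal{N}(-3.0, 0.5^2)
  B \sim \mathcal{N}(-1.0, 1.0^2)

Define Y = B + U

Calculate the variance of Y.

For independent RVs: Var(aX + bY) = a²Var(X) + b²Var(Y)
Var(U) = 0.25
Var(B) = 1
Var(Y) = 1²*0.25 + 1²*1
= 1*0.25 + 1*1 = 1.25

1.25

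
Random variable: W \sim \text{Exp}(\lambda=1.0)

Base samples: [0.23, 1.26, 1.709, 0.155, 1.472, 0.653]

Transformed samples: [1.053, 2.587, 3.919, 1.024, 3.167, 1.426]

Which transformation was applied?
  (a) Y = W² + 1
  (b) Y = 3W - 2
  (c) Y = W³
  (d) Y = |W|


Checking option (a) Y = W² + 1:
  W = 0.23 -> Y = 1.053 ✓
  W = 1.26 -> Y = 2.587 ✓
  W = 1.709 -> Y = 3.919 ✓
All samples match this transformation.

(a) W² + 1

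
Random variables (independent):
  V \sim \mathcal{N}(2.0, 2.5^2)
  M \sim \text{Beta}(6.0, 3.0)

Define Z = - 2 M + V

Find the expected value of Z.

E[Z] = 1*E[V] - 2*E[M]
E[V] = 2
E[M] = 0.66666667
E[Z] = 1*2 - 2*0.66666667 = 0.66666667

0.66666667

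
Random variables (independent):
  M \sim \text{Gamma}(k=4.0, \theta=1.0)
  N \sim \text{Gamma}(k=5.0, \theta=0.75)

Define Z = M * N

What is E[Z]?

For independent RVs: E[XY] = E[X]*E[Y]
E[M] = 4
E[N] = 3.75
E[Z] = 4 * 3.75 = 15

15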